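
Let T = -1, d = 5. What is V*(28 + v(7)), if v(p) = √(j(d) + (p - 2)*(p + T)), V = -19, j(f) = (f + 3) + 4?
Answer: -532 - 19*√42 ≈ -655.13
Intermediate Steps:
j(f) = 7 + f (j(f) = (3 + f) + 4 = 7 + f)
v(p) = √(12 + (-1 + p)*(-2 + p)) (v(p) = √((7 + 5) + (p - 2)*(p - 1)) = √(12 + (-2 + p)*(-1 + p)) = √(12 + (-1 + p)*(-2 + p)))
V*(28 + v(7)) = -19*(28 + √(14 + 7² - 3*7)) = -19*(28 + √(14 + 49 - 21)) = -19*(28 + √42) = -532 - 19*√42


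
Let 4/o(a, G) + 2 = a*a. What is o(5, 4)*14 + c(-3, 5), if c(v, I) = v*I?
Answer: -289/23 ≈ -12.565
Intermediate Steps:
o(a, G) = 4/(-2 + a²) (o(a, G) = 4/(-2 + a*a) = 4/(-2 + a²))
c(v, I) = I*v
o(5, 4)*14 + c(-3, 5) = (4/(-2 + 5²))*14 + 5*(-3) = (4/(-2 + 25))*14 - 15 = (4/23)*14 - 15 = 56/23 - 15 = -289/23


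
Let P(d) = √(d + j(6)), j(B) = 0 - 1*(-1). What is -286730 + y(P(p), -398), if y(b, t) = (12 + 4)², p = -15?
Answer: -286474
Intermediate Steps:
j(B) = 1 (j(B) = 0 + 1 = 1)
P(d) = √(1 + d) (P(d) = √(d + 1) = √(1 + d))
y(b, t) = 256 (y(b, t) = 16² = 256)
-286730 + y(P(p), -398) = -286730 + 256 = -286474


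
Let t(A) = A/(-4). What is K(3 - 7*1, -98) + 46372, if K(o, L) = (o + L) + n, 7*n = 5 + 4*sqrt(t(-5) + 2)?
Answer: 323895/7 + 2*sqrt(13)/7 ≈ 46272.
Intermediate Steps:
t(A) = -A/4 (t(A) = A*(-1/4) = -A/4)
n = 5/7 + 2*sqrt(13)/7 (n = (5 + 4*sqrt(-1/4*(-5) + 2))/7 = (5 + 4*sqrt(5/4 + 2))/7 = (5 + 4*sqrt(13/4))/7 = (5 + 4*(sqrt(13)/2))/7 = (5 + 2*sqrt(13))/7 = 5/7 + 2*sqrt(13)/7 ≈ 1.7444)
K(o, L) = 5/7 + L + o + 2*sqrt(13)/7 (K(o, L) = (o + L) + (5/7 + 2*sqrt(13)/7) = (L + o) + (5/7 + 2*sqrt(13)/7) = 5/7 + L + o + 2*sqrt(13)/7)
K(3 - 7*1, -98) + 46372 = (5/7 - 98 + (3 - 7*1) + 2*sqrt(13)/7) + 46372 = (5/7 - 98 + (3 - 7) + 2*sqrt(13)/7) + 46372 = (5/7 - 98 - 4 + 2*sqrt(13)/7) + 46372 = (-709/7 + 2*sqrt(13)/7) + 46372 = 323895/7 + 2*sqrt(13)/7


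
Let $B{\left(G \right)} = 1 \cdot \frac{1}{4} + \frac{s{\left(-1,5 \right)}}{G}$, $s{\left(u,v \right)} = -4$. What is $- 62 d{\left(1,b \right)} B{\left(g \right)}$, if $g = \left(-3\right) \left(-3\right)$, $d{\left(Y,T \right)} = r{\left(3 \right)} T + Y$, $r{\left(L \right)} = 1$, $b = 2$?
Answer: $\frac{217}{6} \approx 36.167$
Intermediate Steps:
$d{\left(Y,T \right)} = T + Y$ ($d{\left(Y,T \right)} = 1 T + Y = T + Y$)
$g = 9$
$B{\left(G \right)} = \frac{1}{4} - \frac{4}{G}$ ($B{\left(G \right)} = 1 \cdot \frac{1}{4} - \frac{4}{G} = \frac{1}{4} - \frac{4}{G}$)
$- 62 d{\left(1,b \right)} B{\left(g \right)} = - 62 \left(2 + 1\right) \frac{-16 + 9}{4 \cdot 9} = \left(-62\right) 3 \cdot \frac{1}{4} \cdot \frac{1}{9} \left(-7\right) = \left(-186\right) \left(- \frac{7}{36}\right) = \frac{217}{6}$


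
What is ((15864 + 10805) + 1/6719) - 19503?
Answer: 48148355/6719 ≈ 7166.0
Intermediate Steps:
((15864 + 10805) + 1/6719) - 19503 = (26669 + 1/6719) - 19503 = 179189012/6719 - 19503 = 48148355/6719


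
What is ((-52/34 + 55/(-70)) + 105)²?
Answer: 597264721/56644 ≈ 10544.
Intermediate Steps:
((-52/34 + 55/(-70)) + 105)² = ((-52*1/34 + 55*(-1/70)) + 105)² = ((-26/17 - 11/14) + 105)² = (-551/238 + 105)² = (24439/238)² = 597264721/56644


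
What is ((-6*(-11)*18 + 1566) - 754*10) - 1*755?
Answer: -5541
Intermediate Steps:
((-6*(-11)*18 + 1566) - 754*10) - 1*755 = ((66*18 + 1566) - 7540) - 755 = ((1188 + 1566) - 7540) - 755 = (2754 - 7540) - 755 = -4786 - 755 = -5541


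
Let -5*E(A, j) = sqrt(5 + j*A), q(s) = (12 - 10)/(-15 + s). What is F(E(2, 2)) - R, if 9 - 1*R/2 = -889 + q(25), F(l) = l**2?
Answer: -44881/25 ≈ -1795.2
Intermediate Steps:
q(s) = 2/(-15 + s)
E(A, j) = -sqrt(5 + A*j)/5 (E(A, j) = -sqrt(5 + j*A)/5 = -sqrt(5 + A*j)/5)
R = 8978/5 (R = 18 - 2*(-889 + 2/(-15 + 25)) = 18 - 2*(-889 + 2/10) = 18 - 2*(-889 + 2*(1/10)) = 18 - 2*(-889 + 1/5) = 18 - 2*(-4444/5) = 18 + 8888/5 = 8978/5 ≈ 1795.6)
F(E(2, 2)) - R = (-sqrt(5 + 2*2)/5)**2 - 1*8978/5 = (-sqrt(5 + 4)/5)**2 - 8978/5 = (-sqrt(9)/5)**2 - 8978/5 = (-1/5*3)**2 - 8978/5 = (-3/5)**2 - 8978/5 = 9/25 - 8978/5 = -44881/25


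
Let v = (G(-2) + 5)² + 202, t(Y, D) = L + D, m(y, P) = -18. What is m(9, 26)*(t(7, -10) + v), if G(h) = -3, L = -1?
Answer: -3510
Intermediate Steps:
t(Y, D) = -1 + D
v = 206 (v = (-3 + 5)² + 202 = 2² + 202 = 4 + 202 = 206)
m(9, 26)*(t(7, -10) + v) = -18*((-1 - 10) + 206) = -18*(-11 + 206) = -18*195 = -3510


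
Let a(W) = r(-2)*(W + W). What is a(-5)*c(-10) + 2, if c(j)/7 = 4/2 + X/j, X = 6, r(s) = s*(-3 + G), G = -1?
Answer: -782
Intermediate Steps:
r(s) = -4*s (r(s) = s*(-3 - 1) = s*(-4) = -4*s)
c(j) = 14 + 42/j (c(j) = 7*(4/2 + 6/j) = 7*(4*(½) + 6/j) = 7*(2 + 6/j) = 14 + 42/j)
a(W) = 16*W (a(W) = (-4*(-2))*(W + W) = 8*(2*W) = 16*W)
a(-5)*c(-10) + 2 = (16*(-5))*(14 + 42/(-10)) + 2 = -80*(14 + 42*(-⅒)) + 2 = -80*(14 - 21/5) + 2 = -80*49/5 + 2 = -784 + 2 = -782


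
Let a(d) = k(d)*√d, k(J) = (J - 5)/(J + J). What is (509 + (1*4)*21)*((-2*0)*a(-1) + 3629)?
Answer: 2151997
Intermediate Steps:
k(J) = (-5 + J)/(2*J) (k(J) = (-5 + J)/((2*J)) = (-5 + J)*(1/(2*J)) = (-5 + J)/(2*J))
a(d) = (-5 + d)/(2*√d) (a(d) = ((-5 + d)/(2*d))*√d = (-5 + d)/(2*√d))
(509 + (1*4)*21)*((-2*0)*a(-1) + 3629) = (509 + (1*4)*21)*((-2*0)*((-5 - 1)/(2*√(-1))) + 3629) = (509 + 4*21)*(0*((½)*(-I)*(-6)) + 3629) = (509 + 84)*(0*(3*I) + 3629) = 593*(0 + 3629) = 593*3629 = 2151997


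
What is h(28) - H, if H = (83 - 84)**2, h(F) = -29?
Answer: -30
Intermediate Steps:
H = 1 (H = (-1)**2 = 1)
h(28) - H = -29 - 1*1 = -29 - 1 = -30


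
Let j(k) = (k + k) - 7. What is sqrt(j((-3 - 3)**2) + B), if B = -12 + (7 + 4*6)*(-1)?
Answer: sqrt(22) ≈ 4.6904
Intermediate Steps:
j(k) = -7 + 2*k (j(k) = 2*k - 7 = -7 + 2*k)
B = -43 (B = -12 + (7 + 24)*(-1) = -12 + 31*(-1) = -12 - 31 = -43)
sqrt(j((-3 - 3)**2) + B) = sqrt((-7 + 2*(-3 - 3)**2) - 43) = sqrt((-7 + 2*(-6)**2) - 43) = sqrt((-7 + 2*36) - 43) = sqrt((-7 + 72) - 43) = sqrt(65 - 43) = sqrt(22)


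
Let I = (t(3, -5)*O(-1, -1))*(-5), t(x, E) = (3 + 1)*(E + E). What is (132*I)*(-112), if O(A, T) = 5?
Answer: -14784000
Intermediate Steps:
t(x, E) = 8*E (t(x, E) = 4*(2*E) = 8*E)
I = 1000 (I = ((8*(-5))*5)*(-5) = -40*5*(-5) = -200*(-5) = 1000)
(132*I)*(-112) = (132*1000)*(-112) = 132000*(-112) = -14784000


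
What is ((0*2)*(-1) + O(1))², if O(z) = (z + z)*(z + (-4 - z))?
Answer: 64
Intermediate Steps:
O(z) = -8*z (O(z) = (2*z)*(-4) = -8*z)
((0*2)*(-1) + O(1))² = ((0*2)*(-1) - 8*1)² = (0*(-1) - 8)² = (0 - 8)² = (-8)² = 64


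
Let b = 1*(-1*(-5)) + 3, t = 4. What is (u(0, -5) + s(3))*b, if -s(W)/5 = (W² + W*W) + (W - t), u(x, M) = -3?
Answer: -704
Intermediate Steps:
s(W) = 20 - 10*W² - 5*W (s(W) = -5*((W² + W*W) + (W - 1*4)) = -5*((W² + W²) + (W - 4)) = -5*(2*W² + (-4 + W)) = -5*(-4 + W + 2*W²) = 20 - 10*W² - 5*W)
b = 8 (b = 1*5 + 3 = 5 + 3 = 8)
(u(0, -5) + s(3))*b = (-3 + (20 - 10*3² - 5*3))*8 = (-3 + (20 - 10*9 - 15))*8 = (-3 + (20 - 90 - 15))*8 = (-3 - 85)*8 = -88*8 = -704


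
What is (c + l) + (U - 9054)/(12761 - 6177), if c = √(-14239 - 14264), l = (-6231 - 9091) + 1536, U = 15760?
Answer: -45380159/3292 + 3*I*√3167 ≈ -13785.0 + 168.83*I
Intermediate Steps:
l = -13786 (l = -15322 + 1536 = -13786)
c = 3*I*√3167 (c = √(-28503) = 3*I*√3167 ≈ 168.83*I)
(c + l) + (U - 9054)/(12761 - 6177) = (3*I*√3167 - 13786) + (15760 - 9054)/(12761 - 6177) = (-13786 + 3*I*√3167) + 6706/6584 = (-13786 + 3*I*√3167) + 6706*(1/6584) = (-13786 + 3*I*√3167) + 3353/3292 = -45380159/3292 + 3*I*√3167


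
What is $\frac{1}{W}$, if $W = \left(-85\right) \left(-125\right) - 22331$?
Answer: $- \frac{1}{11706} \approx -8.5426 \cdot 10^{-5}$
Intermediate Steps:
$W = -11706$ ($W = 10625 - 22331 = -11706$)
$\frac{1}{W} = \frac{1}{-11706} = - \frac{1}{11706}$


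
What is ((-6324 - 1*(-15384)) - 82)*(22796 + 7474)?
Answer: 271764060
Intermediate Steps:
((-6324 - 1*(-15384)) - 82)*(22796 + 7474) = ((-6324 + 15384) - 82)*30270 = (9060 - 82)*30270 = 8978*30270 = 271764060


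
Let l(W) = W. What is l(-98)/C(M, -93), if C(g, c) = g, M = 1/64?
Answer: -6272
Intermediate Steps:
M = 1/64 ≈ 0.015625
l(-98)/C(M, -93) = -98/1/64 = -98*64 = -6272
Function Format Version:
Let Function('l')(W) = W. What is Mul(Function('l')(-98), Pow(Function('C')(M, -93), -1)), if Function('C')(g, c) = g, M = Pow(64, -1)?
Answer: -6272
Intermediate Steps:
M = Rational(1, 64) ≈ 0.015625
Mul(Function('l')(-98), Pow(Function('C')(M, -93), -1)) = Mul(-98, Pow(Rational(1, 64), -1)) = Mul(-98, 64) = -6272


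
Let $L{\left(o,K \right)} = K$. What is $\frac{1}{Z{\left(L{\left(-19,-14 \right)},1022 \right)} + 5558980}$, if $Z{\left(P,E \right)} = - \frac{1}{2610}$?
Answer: $\frac{2610}{14508937799} \approx 1.7989 \cdot 10^{-7}$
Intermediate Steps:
$Z{\left(P,E \right)} = - \frac{1}{2610}$ ($Z{\left(P,E \right)} = \left(-1\right) \frac{1}{2610} = - \frac{1}{2610}$)
$\frac{1}{Z{\left(L{\left(-19,-14 \right)},1022 \right)} + 5558980} = \frac{1}{- \frac{1}{2610} + 5558980} = \frac{1}{\frac{14508937799}{2610}} = \frac{2610}{14508937799}$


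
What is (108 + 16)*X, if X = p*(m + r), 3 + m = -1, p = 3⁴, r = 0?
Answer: -40176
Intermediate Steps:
p = 81
m = -4 (m = -3 - 1 = -4)
X = -324 (X = 81*(-4 + 0) = 81*(-4) = -324)
(108 + 16)*X = (108 + 16)*(-324) = 124*(-324) = -40176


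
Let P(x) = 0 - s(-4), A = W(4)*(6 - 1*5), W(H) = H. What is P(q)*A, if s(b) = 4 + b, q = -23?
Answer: 0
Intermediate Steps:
A = 4 (A = 4*(6 - 1*5) = 4*(6 - 5) = 4*1 = 4)
P(x) = 0 (P(x) = 0 - (4 - 4) = 0 - 1*0 = 0 + 0 = 0)
P(q)*A = 0*4 = 0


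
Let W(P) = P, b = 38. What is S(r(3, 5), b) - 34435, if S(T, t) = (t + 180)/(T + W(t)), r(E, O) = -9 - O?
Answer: -413111/12 ≈ -34426.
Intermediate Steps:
S(T, t) = (180 + t)/(T + t) (S(T, t) = (t + 180)/(T + t) = (180 + t)/(T + t))
S(r(3, 5), b) - 34435 = (180 + 38)/((-9 - 1*5) + 38) - 34435 = 218/((-9 - 5) + 38) - 34435 = 218/(-14 + 38) - 34435 = 218/24 - 34435 = (1/24)*218 - 34435 = 109/12 - 34435 = -413111/12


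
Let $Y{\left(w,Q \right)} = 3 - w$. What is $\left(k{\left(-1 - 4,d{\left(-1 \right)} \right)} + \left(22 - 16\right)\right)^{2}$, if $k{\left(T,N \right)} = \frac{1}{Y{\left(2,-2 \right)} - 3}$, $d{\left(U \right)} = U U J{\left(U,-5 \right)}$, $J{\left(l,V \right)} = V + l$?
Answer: $\frac{121}{4} \approx 30.25$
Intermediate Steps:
$d{\left(U \right)} = U^{2} \left(-5 + U\right)$ ($d{\left(U \right)} = U U \left(-5 + U\right) = U^{2} \left(-5 + U\right)$)
$k{\left(T,N \right)} = - \frac{1}{2}$ ($k{\left(T,N \right)} = \frac{1}{\left(3 - 2\right) - 3} = \frac{1}{1 - 3} = \frac{1}{-2} = - \frac{1}{2}$)
$\left(k{\left(-1 - 4,d{\left(-1 \right)} \right)} + \left(22 - 16\right)\right)^{2} = \left(- \frac{1}{2} + \left(22 - 16\right)\right)^{2} = \left(- \frac{1}{2} + 6\right)^{2} = \left(\frac{11}{2}\right)^{2} = \frac{121}{4}$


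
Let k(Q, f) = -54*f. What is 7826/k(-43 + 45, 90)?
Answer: -3913/2430 ≈ -1.6103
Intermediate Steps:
7826/k(-43 + 45, 90) = 7826/((-54*90)) = 7826/(-4860) = 7826*(-1/4860) = -3913/2430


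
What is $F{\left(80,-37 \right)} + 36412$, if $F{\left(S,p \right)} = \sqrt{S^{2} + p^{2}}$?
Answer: $36412 + \sqrt{7769} \approx 36500.0$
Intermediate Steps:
$F{\left(80,-37 \right)} + 36412 = \sqrt{80^{2} + \left(-37\right)^{2}} + 36412 = \sqrt{6400 + 1369} + 36412 = \sqrt{7769} + 36412 = 36412 + \sqrt{7769}$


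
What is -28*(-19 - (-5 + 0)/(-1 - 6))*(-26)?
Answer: -14352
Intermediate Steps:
-28*(-19 - (-5 + 0)/(-1 - 6))*(-26) = -28*(-19 - (-5)/(-7))*(-26) = -28*(-19 - (-5)*(-1)/7)*(-26) = -28*(-19 - 1*5/7)*(-26) = -28*(-19 - 5/7)*(-26) = -28*(-138/7)*(-26) = 552*(-26) = -14352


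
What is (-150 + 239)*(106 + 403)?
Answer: 45301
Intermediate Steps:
(-150 + 239)*(106 + 403) = 89*509 = 45301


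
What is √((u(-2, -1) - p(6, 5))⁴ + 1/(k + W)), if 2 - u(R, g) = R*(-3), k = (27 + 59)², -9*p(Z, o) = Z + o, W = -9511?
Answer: √21572094310/19035 ≈ 7.7160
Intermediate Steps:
p(Z, o) = -Z/9 - o/9 (p(Z, o) = -(Z + o)/9 = -Z/9 - o/9)
k = 7396 (k = 86² = 7396)
u(R, g) = 2 + 3*R (u(R, g) = 2 - R*(-3) = 2 - (-3)*R = 2 + 3*R)
√((u(-2, -1) - p(6, 5))⁴ + 1/(k + W)) = √(((2 + 3*(-2)) - (-⅑*6 - ⅑*5))⁴ + 1/(7396 - 9511)) = √(((2 - 6) - (-⅔ - 5/9))⁴ + 1/(-2115)) = √((-4 - 1*(-11/9))⁴ - 1/2115) = √((-4 + 11/9)⁴ - 1/2115) = √((-25/9)⁴ - 1/2115) = √(390625/6561 - 1/2115) = √(91796146/1541835) = √21572094310/19035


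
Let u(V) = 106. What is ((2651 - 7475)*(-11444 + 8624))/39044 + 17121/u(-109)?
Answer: 527615601/1034666 ≈ 509.94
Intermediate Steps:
((2651 - 7475)*(-11444 + 8624))/39044 + 17121/u(-109) = ((2651 - 7475)*(-11444 + 8624))/39044 + 17121/106 = -4824*(-2820)*(1/39044) + 17121*(1/106) = 13603680*(1/39044) + 17121/106 = 3400920/9761 + 17121/106 = 527615601/1034666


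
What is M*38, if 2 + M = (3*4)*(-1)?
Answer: -532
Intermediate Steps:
M = -14 (M = -2 + (3*4)*(-1) = -2 + 12*(-1) = -2 - 12 = -14)
M*38 = -14*38 = -532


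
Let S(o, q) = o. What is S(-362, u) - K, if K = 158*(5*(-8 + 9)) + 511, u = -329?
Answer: -1663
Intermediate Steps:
K = 1301 (K = 158*(5*1) + 511 = 158*5 + 511 = 790 + 511 = 1301)
S(-362, u) - K = -362 - 1*1301 = -362 - 1301 = -1663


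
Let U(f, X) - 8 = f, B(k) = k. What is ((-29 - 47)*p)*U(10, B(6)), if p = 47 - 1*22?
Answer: -34200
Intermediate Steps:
U(f, X) = 8 + f
p = 25 (p = 47 - 22 = 25)
((-29 - 47)*p)*U(10, B(6)) = ((-29 - 47)*25)*(8 + 10) = -76*25*18 = -1900*18 = -34200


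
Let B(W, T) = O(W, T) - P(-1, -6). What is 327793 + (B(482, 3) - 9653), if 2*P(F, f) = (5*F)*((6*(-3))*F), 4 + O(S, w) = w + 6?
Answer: 318190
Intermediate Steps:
O(S, w) = 2 + w (O(S, w) = -4 + (w + 6) = -4 + (6 + w) = 2 + w)
P(F, f) = -45*F**2 (P(F, f) = ((5*F)*((6*(-3))*F))/2 = ((5*F)*(-18*F))/2 = (-90*F**2)/2 = -45*F**2)
B(W, T) = 47 + T (B(W, T) = (2 + T) - (-45)*(-1)**2 = (2 + T) - (-45) = (2 + T) - 1*(-45) = (2 + T) + 45 = 47 + T)
327793 + (B(482, 3) - 9653) = 327793 + ((47 + 3) - 9653) = 327793 + (50 - 9653) = 327793 - 9603 = 318190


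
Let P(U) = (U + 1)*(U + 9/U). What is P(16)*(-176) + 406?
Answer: -49149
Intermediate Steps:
P(U) = (1 + U)*(U + 9/U)
P(16)*(-176) + 406 = (9 + 16 + 16**2 + 9/16)*(-176) + 406 = (9 + 16 + 256 + 9*(1/16))*(-176) + 406 = (9 + 16 + 256 + 9/16)*(-176) + 406 = (4505/16)*(-176) + 406 = -49555 + 406 = -49149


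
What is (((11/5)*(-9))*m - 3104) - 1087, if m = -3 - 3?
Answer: -20361/5 ≈ -4072.2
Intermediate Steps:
m = -6
(((11/5)*(-9))*m - 3104) - 1087 = (((11/5)*(-9))*(-6) - 3104) - 1087 = (-99/5*(-6) - 3104) - 1087 = (594/5 - 3104) - 1087 = -14926/5 - 1087 = -20361/5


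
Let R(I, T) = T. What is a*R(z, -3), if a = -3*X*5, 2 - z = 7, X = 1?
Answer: 45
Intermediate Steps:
z = -5 (z = 2 - 1*7 = 2 - 7 = -5)
a = -15 (a = -3*1*5 = -3*5 = -15)
a*R(z, -3) = -15*(-3) = 45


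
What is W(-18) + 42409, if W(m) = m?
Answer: 42391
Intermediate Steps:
W(-18) + 42409 = -18 + 42409 = 42391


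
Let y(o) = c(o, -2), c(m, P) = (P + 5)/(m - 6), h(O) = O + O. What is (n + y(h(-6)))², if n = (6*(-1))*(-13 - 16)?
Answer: 1087849/36 ≈ 30218.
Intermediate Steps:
h(O) = 2*O
n = 174 (n = -6*(-29) = 174)
c(m, P) = (5 + P)/(-6 + m)
y(o) = 3/(-6 + o) (y(o) = (5 - 2)/(-6 + o) = 3/(-6 + o))
(n + y(h(-6)))² = (174 + 3/(-6 + 2*(-6)))² = (174 + 3/(-6 - 12))² = (174 + 3/(-18))² = (174 + 3*(-1/18))² = (174 - ⅙)² = (1043/6)² = 1087849/36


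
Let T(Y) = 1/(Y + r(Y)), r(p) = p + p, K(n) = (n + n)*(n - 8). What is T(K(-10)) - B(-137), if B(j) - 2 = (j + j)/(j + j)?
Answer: -3239/1080 ≈ -2.9991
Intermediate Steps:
B(j) = 3 (B(j) = 2 + (j + j)/(j + j) = 2 + (2*j)/((2*j)) = 2 + (2*j)*(1/(2*j)) = 2 + 1 = 3)
K(n) = 2*n*(-8 + n) (K(n) = (2*n)*(-8 + n) = 2*n*(-8 + n))
r(p) = 2*p
T(Y) = 1/(3*Y) (T(Y) = 1/(Y + 2*Y) = 1/(3*Y))
T(K(-10)) - B(-137) = 1/(3*((2*(-10)*(-8 - 10)))) - 1*3 = 1/(3*((2*(-10)*(-18)))) - 3 = (⅓)/360 - 3 = (⅓)*(1/360) - 3 = 1/1080 - 3 = -3239/1080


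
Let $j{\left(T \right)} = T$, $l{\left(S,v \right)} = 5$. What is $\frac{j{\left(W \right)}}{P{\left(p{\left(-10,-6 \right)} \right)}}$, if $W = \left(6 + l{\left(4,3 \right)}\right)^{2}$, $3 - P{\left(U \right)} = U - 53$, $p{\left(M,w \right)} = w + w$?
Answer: $\frac{121}{68} \approx 1.7794$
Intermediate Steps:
$p{\left(M,w \right)} = 2 w$
$P{\left(U \right)} = 56 - U$ ($P{\left(U \right)} = 3 - \left(U - 53\right) = 3 - \left(-53 + U\right) = 56 - U$)
$W = 121$ ($W = \left(6 + 5\right)^{2} = 11^{2} = 121$)
$\frac{j{\left(W \right)}}{P{\left(p{\left(-10,-6 \right)} \right)}} = \frac{121}{56 - 2 \left(-6\right)} = \frac{121}{56 - -12} = \frac{121}{56 + 12} = \frac{121}{68}$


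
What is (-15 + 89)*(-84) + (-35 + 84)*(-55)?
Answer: -8911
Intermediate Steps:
(-15 + 89)*(-84) + (-35 + 84)*(-55) = 74*(-84) + 49*(-55) = -6216 - 2695 = -8911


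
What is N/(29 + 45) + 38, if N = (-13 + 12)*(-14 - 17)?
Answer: 2843/74 ≈ 38.419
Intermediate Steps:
N = 31 (N = -1*(-31) = 31)
N/(29 + 45) + 38 = 31/(29 + 45) + 38 = 31/74 + 38 = 2843/74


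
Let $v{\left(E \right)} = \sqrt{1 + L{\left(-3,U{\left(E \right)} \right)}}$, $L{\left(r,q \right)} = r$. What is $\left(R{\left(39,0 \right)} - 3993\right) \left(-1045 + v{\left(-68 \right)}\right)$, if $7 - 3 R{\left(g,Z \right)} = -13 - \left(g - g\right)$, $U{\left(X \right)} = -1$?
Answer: $\frac{12497155}{3} - \frac{11959 i \sqrt{2}}{3} \approx 4.1657 \cdot 10^{6} - 5637.5 i$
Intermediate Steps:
$R{\left(g,Z \right)} = \frac{20}{3}$ ($R{\left(g,Z \right)} = \frac{7}{3} - \frac{-13 - \left(g - g\right)}{3} = \frac{7}{3} - \frac{-13 - 0}{3} = \frac{7}{3} - \frac{-13 + 0}{3} = \frac{7}{3} - - \frac{13}{3} = \frac{7}{3} + \frac{13}{3} = \frac{20}{3}$)
$v{\left(E \right)} = i \sqrt{2}$ ($v{\left(E \right)} = \sqrt{1 - 3} = \sqrt{-2} = i \sqrt{2}$)
$\left(R{\left(39,0 \right)} - 3993\right) \left(-1045 + v{\left(-68 \right)}\right) = \left(\frac{20}{3} - 3993\right) \left(-1045 + i \sqrt{2}\right) = - \frac{11959 \left(-1045 + i \sqrt{2}\right)}{3} = \frac{12497155}{3} - \frac{11959 i \sqrt{2}}{3}$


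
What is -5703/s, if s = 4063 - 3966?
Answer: -5703/97 ≈ -58.794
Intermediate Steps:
s = 97
-5703/s = -5703/97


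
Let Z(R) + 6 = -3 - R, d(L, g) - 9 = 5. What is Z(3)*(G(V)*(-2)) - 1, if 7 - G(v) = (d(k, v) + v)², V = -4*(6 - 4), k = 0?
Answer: -697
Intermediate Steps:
d(L, g) = 14 (d(L, g) = 9 + 5 = 14)
Z(R) = -9 - R (Z(R) = -6 + (-3 - R) = -9 - R)
V = -8 (V = -4*2 = -8)
G(v) = 7 - (14 + v)²
Z(3)*(G(V)*(-2)) - 1 = (-9 - 1*3)*((7 - (14 - 8)²)*(-2)) - 1 = (-9 - 3)*((7 - 1*6²)*(-2)) - 1 = -12*(7 - 1*36)*(-2) - 1 = -12*(7 - 36)*(-2) - 1 = -(-348)*(-2) - 1 = -12*58 - 1 = -696 - 1 = -697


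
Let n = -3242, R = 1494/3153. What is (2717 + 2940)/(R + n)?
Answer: -5945507/3406844 ≈ -1.7452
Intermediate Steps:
R = 498/1051 (R = 1494*(1/3153) = 498/1051 ≈ 0.47383)
(2717 + 2940)/(R + n) = (2717 + 2940)/(498/1051 - 3242) = 5657/(-3406844/1051) = 5657*(-1051/3406844) = -5945507/3406844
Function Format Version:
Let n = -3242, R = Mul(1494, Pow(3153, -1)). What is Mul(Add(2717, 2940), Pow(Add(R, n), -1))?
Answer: Rational(-5945507, 3406844) ≈ -1.7452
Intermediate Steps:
R = Rational(498, 1051) (R = Mul(1494, Rational(1, 3153)) = Rational(498, 1051) ≈ 0.47383)
Mul(Add(2717, 2940), Pow(Add(R, n), -1)) = Mul(Add(2717, 2940), Pow(Add(Rational(498, 1051), -3242), -1)) = Mul(5657, Pow(Rational(-3406844, 1051), -1)) = Mul(5657, Rational(-1051, 3406844)) = Rational(-5945507, 3406844)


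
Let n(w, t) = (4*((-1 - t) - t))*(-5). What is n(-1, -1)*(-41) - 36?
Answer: 784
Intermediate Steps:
n(w, t) = 20 + 40*t (n(w, t) = (4*(-1 - 2*t))*(-5) = (-4 - 8*t)*(-5) = 20 + 40*t)
n(-1, -1)*(-41) - 36 = (20 + 40*(-1))*(-41) - 36 = (20 - 40)*(-41) - 36 = -20*(-41) - 36 = 820 - 36 = 784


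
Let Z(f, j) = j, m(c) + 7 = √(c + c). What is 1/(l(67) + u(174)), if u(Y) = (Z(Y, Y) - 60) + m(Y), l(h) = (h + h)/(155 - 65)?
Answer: 109845/11564612 - 2025*√87/11564612 ≈ 0.0078651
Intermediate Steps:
m(c) = -7 + √2*√c (m(c) = -7 + √(c + c) = -7 + √(2*c) = -7 + √2*√c)
l(h) = h/45 (l(h) = (2*h)/90 = (2*h)*(1/90) = h/45)
u(Y) = -67 + Y + √2*√Y (u(Y) = (Y - 60) + (-7 + √2*√Y) = (-60 + Y) + (-7 + √2*√Y) = -67 + Y + √2*√Y)
1/(l(67) + u(174)) = 1/((1/45)*67 + (-67 + 174 + √2*√174)) = 1/(67/45 + (-67 + 174 + 2*√87)) = 1/(67/45 + (107 + 2*√87)) = 1/(4882/45 + 2*√87)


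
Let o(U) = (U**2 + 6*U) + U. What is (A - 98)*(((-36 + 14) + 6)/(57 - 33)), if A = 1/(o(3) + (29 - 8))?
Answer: 9994/153 ≈ 65.320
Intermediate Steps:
o(U) = U**2 + 7*U
A = 1/51 (A = 1/(3*(7 + 3) + (29 - 8)) = 1/(3*10 + 21) = 1/(30 + 21) = 1/51 ≈ 0.019608)
(A - 98)*(((-36 + 14) + 6)/(57 - 33)) = (1/51 - 98)*(((-36 + 14) + 6)/(57 - 33)) = -4997*(-22 + 6)/(51*24) = -(-79952)/(51*24) = -4997/51*(-2/3) = 9994/153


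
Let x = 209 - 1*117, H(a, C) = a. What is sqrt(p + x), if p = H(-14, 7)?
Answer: sqrt(78) ≈ 8.8318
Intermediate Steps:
p = -14
x = 92 (x = 209 - 117 = 92)
sqrt(p + x) = sqrt(-14 + 92) = sqrt(78)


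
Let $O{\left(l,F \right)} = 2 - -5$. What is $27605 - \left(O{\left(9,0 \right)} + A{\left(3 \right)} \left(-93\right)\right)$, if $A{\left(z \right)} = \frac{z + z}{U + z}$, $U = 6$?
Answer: $27660$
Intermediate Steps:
$O{\left(l,F \right)} = 7$ ($O{\left(l,F \right)} = 2 + 5 = 7$)
$A{\left(z \right)} = \frac{2 z}{6 + z}$ ($A{\left(z \right)} = \frac{z + z}{6 + z} = \frac{2 z}{6 + z}$)
$27605 - \left(O{\left(9,0 \right)} + A{\left(3 \right)} \left(-93\right)\right) = 27605 - \left(7 + 2 \cdot 3 \frac{1}{6 + 3} \left(-93\right)\right) = 27605 - \left(7 + 2 \cdot 3 \cdot \frac{1}{9} \left(-93\right)\right) = 27605 - \left(7 + \frac{2}{3} \left(-93\right)\right) = 27605 - \left(7 - 62\right) = 27605 - -55 = 27605 + 55 = 27660$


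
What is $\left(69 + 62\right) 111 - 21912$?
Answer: $-7371$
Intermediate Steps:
$\left(69 + 62\right) 111 - 21912 = 131 \cdot 111 - 21912 = 14541 - 21912 = -7371$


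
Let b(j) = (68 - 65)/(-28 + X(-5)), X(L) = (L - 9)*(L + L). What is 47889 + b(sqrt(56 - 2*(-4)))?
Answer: 5363571/112 ≈ 47889.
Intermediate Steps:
X(L) = 2*L*(-9 + L) (X(L) = (-9 + L)*(2*L) = 2*L*(-9 + L))
b(j) = 3/112 (b(j) = (68 - 65)/(-28 + 2*(-5)*(-9 - 5)) = 3/(-28 + 2*(-5)*(-14)) = 3/(-28 + 140) = 3/112)
47889 + b(sqrt(56 - 2*(-4))) = 47889 + 3/112 = 5363571/112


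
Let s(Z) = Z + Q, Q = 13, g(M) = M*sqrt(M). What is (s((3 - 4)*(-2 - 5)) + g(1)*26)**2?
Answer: 2116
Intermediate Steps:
g(M) = M**(3/2)
s(Z) = 13 + Z (s(Z) = Z + 13 = 13 + Z)
(s((3 - 4)*(-2 - 5)) + g(1)*26)**2 = ((13 + (3 - 4)*(-2 - 5)) + 1**(3/2)*26)**2 = ((13 - 1*(-7)) + 1*26)**2 = ((13 + 7) + 26)**2 = (20 + 26)**2 = 46**2 = 2116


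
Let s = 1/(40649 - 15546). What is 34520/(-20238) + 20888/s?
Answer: 5305912446956/10119 ≈ 5.2435e+8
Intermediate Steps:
s = 1/25103 ≈ 3.9836e-5
34520/(-20238) + 20888/s = 34520/(-20238) + 20888/(1/25103) = 34520*(-1/20238) + 20888*25103 = -17260/10119 + 524351464 = 5305912446956/10119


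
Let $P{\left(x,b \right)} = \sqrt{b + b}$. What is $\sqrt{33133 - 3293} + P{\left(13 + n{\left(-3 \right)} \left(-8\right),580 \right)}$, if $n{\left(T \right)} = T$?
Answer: $2 \sqrt{290} + 4 \sqrt{1865} \approx 206.8$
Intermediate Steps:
$P{\left(x,b \right)} = \sqrt{2} \sqrt{b}$ ($P{\left(x,b \right)} = \sqrt{2 b} = \sqrt{2} \sqrt{b}$)
$\sqrt{33133 - 3293} + P{\left(13 + n{\left(-3 \right)} \left(-8\right),580 \right)} = \sqrt{33133 - 3293} + \sqrt{2} \sqrt{580} = \sqrt{29840} + \sqrt{2} \cdot 2 \sqrt{145} = 4 \sqrt{1865} + 2 \sqrt{290} = 2 \sqrt{290} + 4 \sqrt{1865}$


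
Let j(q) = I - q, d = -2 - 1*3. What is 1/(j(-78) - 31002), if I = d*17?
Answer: -1/31009 ≈ -3.2249e-5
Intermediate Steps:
d = -5 (d = -2 - 3 = -5)
I = -85 (I = -5*17 = -85)
j(q) = -85 - q
1/(j(-78) - 31002) = 1/((-85 - 1*(-78)) - 31002) = 1/((-85 + 78) - 31002) = 1/(-7 - 31002) = 1/(-31009) = -1/31009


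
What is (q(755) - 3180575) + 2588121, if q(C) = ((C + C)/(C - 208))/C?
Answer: -324072336/547 ≈ -5.9245e+5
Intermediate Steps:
q(C) = 2/(-208 + C) (q(C) = ((2*C)/(-208 + C))/C = (2*C/(-208 + C))/C = 2/(-208 + C))
(q(755) - 3180575) + 2588121 = (2/(-208 + 755) - 3180575) + 2588121 = (2/547 - 3180575) + 2588121 = -1739774523/547 + 2588121 = -324072336/547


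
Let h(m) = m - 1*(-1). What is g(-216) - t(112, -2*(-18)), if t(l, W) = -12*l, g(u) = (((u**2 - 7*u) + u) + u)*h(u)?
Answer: -10261896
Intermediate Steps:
h(m) = 1 + m (h(m) = m + 1 = 1 + m)
g(u) = (1 + u)*(u**2 - 5*u) (g(u) = (((u**2 - 7*u) + u) + u)*(1 + u) = ((u**2 - 6*u) + u)*(1 + u) = (u**2 - 5*u)*(1 + u) = (1 + u)*(u**2 - 5*u))
g(-216) - t(112, -2*(-18)) = -216*(1 - 216)*(-5 - 216) - (-12)*112 = -216*(-215)*(-221) - 1*(-1344) = -10263240 + 1344 = -10261896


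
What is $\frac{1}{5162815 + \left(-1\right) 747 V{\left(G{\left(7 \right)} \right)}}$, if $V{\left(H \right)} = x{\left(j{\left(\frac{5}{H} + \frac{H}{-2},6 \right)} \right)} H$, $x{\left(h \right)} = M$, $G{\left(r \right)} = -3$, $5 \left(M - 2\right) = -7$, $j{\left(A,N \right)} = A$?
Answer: $\frac{5}{25820798} \approx 1.9364 \cdot 10^{-7}$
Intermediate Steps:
$M = \frac{3}{5}$ ($M = 2 + \frac{1}{5} \left(-7\right) = 2 - \frac{7}{5} = \frac{3}{5} \approx 0.6$)
$x{\left(h \right)} = \frac{3}{5}$
$V{\left(H \right)} = \frac{3 H}{5}$
$\frac{1}{5162815 + \left(-1\right) 747 V{\left(G{\left(7 \right)} \right)}} = \frac{1}{5162815 + \left(-1\right) 747 \cdot \frac{3}{5} \left(-3\right)} = \frac{1}{5162815 - - \frac{6723}{5}} = \frac{1}{5162815 + \frac{6723}{5}} = \frac{1}{\frac{25820798}{5}} = \frac{5}{25820798}$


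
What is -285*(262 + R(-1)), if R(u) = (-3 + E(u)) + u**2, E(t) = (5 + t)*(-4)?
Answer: -69540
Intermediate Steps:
E(t) = -20 - 4*t
R(u) = -23 + u**2 - 4*u (R(u) = (-3 + (-20 - 4*u)) + u**2 = (-23 - 4*u) + u**2 = -23 + u**2 - 4*u)
-285*(262 + R(-1)) = -285*(262 + (-23 + (-1)**2 - 4*(-1))) = -285*(262 + (-23 + 1 + 4)) = -285*(262 - 18) = -285*244 = -69540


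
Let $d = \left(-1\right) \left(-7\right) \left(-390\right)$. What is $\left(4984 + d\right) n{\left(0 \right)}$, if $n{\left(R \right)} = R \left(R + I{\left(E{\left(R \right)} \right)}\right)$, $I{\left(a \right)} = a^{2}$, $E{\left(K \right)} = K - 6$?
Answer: $0$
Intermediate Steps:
$E{\left(K \right)} = -6 + K$ ($E{\left(K \right)} = K - 6 = -6 + K$)
$d = -2730$ ($d = 7 \left(-390\right) = -2730$)
$n{\left(R \right)} = R \left(R + \left(-6 + R\right)^{2}\right)$
$\left(4984 + d\right) n{\left(0 \right)} = \left(4984 - 2730\right) 0 \left(0 + \left(-6 + 0\right)^{2}\right) = 2254 \cdot 0 \left(0 + \left(-6\right)^{2}\right) = 2254 \cdot 0 \left(0 + 36\right) = 2254 \cdot 0 \cdot 36 = 2254 \cdot 0 = 0$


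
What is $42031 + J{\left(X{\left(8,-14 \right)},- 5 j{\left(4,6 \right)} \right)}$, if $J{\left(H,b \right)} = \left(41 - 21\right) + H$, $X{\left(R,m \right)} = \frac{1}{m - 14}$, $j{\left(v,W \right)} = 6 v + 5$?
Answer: $\frac{1177427}{28} \approx 42051.0$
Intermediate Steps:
$j{\left(v,W \right)} = 5 + 6 v$
$X{\left(R,m \right)} = \frac{1}{-14 + m}$
$J{\left(H,b \right)} = 20 + H$
$42031 + J{\left(X{\left(8,-14 \right)},- 5 j{\left(4,6 \right)} \right)} = 42031 + \left(20 + \frac{1}{-14 - 14}\right) = 42031 + \left(20 + \frac{1}{-28}\right) = 42031 + \left(20 - \frac{1}{28}\right) = 42031 + \frac{559}{28} = \frac{1177427}{28}$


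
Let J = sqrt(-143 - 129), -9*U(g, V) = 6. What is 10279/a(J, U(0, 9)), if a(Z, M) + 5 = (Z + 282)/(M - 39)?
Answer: -1762632641/2078929 + 14678412*I*sqrt(17)/2078929 ≈ -847.86 + 29.111*I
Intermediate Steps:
U(g, V) = -2/3 (U(g, V) = -1/9*6 = -2/3)
J = 4*I*sqrt(17) (J = sqrt(-272) = 4*I*sqrt(17) ≈ 16.492*I)
a(Z, M) = -5 + (282 + Z)/(-39 + M) (a(Z, M) = -5 + (Z + 282)/(M - 39) = -5 + (282 + Z)/(-39 + M))
10279/a(J, U(0, 9)) = 10279/(((477 + 4*I*sqrt(17) - 5*(-2/3))/(-39 - 2/3))) = 10279/(((477 + 4*I*sqrt(17) + 10/3)/(-119/3))) = 10279/((-3*(1441/3 + 4*I*sqrt(17))/119)) = 10279/(-1441/119 - 12*I*sqrt(17)/119)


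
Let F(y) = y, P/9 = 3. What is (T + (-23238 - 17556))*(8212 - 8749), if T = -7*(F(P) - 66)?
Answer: 21759777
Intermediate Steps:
P = 27 (P = 9*3 = 27)
T = 273 (T = -7*(27 - 66) = -7*(-39) = 273)
(T + (-23238 - 17556))*(8212 - 8749) = (273 + (-23238 - 17556))*(8212 - 8749) = (273 - 40794)*(-537) = -40521*(-537) = 21759777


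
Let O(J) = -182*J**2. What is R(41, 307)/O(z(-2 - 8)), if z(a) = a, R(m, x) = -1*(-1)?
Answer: -1/18200 ≈ -5.4945e-5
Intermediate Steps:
R(m, x) = 1
R(41, 307)/O(z(-2 - 8)) = 1/(-182*(-2 - 8)**2) = 1/(-182*(-10)**2) = 1/(-182*100) = 1/(-18200) = 1*(-1/18200) = -1/18200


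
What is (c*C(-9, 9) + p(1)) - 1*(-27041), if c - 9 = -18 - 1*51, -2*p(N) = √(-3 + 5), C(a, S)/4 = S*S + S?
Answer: 5441 - √2/2 ≈ 5440.3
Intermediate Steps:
C(a, S) = 4*S + 4*S² (C(a, S) = 4*(S*S + S) = 4*(S² + S) = 4*(S + S²) = 4*S + 4*S²)
p(N) = -√2/2 (p(N) = -√(-3 + 5)/2 = -√2/2)
c = -60 (c = 9 + (-18 - 1*51) = 9 + (-18 - 51) = 9 - 69 = -60)
(c*C(-9, 9) + p(1)) - 1*(-27041) = (-240*9*(1 + 9) - √2/2) - 1*(-27041) = (-240*9*10 - √2/2) + 27041 = (-60*360 - √2/2) + 27041 = (-21600 - √2/2) + 27041 = 5441 - √2/2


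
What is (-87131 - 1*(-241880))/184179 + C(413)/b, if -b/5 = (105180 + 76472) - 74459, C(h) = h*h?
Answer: 17174939978/32904499245 ≈ 0.52196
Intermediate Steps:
C(h) = h²
b = -535965 (b = -5*((105180 + 76472) - 74459) = -5*(181652 - 74459) = -5*107193 = -535965)
(-87131 - 1*(-241880))/184179 + C(413)/b = (-87131 - 1*(-241880))/184179 + 413²/(-535965) = (-87131 + 241880)*(1/184179) + 170569*(-1/535965) = 154749*(1/184179) - 170569/535965 = 51583/61393 - 170569/535965 = 17174939978/32904499245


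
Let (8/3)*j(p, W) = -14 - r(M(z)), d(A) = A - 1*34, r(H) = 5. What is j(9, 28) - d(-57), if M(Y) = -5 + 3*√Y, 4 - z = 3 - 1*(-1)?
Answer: 671/8 ≈ 83.875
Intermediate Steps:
z = 0 (z = 4 - (3 - 1*(-1)) = 4 - (3 + 1) = 4 - 1*4 = 4 - 4 = 0)
d(A) = -34 + A (d(A) = A - 34 = -34 + A)
j(p, W) = -57/8 (j(p, W) = 3*(-14 - 1*5)/8 = 3*(-14 - 5)/8 = (3/8)*(-19) = -57/8)
j(9, 28) - d(-57) = -57/8 - (-34 - 57) = -57/8 - 1*(-91) = -57/8 + 91 = 671/8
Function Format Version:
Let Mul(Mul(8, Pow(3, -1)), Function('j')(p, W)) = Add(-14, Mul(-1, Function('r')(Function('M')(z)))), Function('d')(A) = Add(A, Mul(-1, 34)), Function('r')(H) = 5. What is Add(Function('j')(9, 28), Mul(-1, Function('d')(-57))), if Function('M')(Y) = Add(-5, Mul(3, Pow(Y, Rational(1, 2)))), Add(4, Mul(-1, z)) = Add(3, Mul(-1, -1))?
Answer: Rational(671, 8) ≈ 83.875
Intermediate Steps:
z = 0 (z = Add(4, Mul(-1, Add(3, Mul(-1, -1)))) = Add(4, Mul(-1, Add(3, 1))) = Add(4, Mul(-1, 4)) = Add(4, -4) = 0)
Function('d')(A) = Add(-34, A) (Function('d')(A) = Add(A, -34) = Add(-34, A))
Function('j')(p, W) = Rational(-57, 8) (Function('j')(p, W) = Mul(Rational(3, 8), Add(-14, Mul(-1, 5))) = Mul(Rational(3, 8), Add(-14, -5)) = Mul(Rational(3, 8), -19) = Rational(-57, 8))
Add(Function('j')(9, 28), Mul(-1, Function('d')(-57))) = Add(Rational(-57, 8), Mul(-1, Add(-34, -57))) = Add(Rational(-57, 8), Mul(-1, -91)) = Add(Rational(-57, 8), 91) = Rational(671, 8)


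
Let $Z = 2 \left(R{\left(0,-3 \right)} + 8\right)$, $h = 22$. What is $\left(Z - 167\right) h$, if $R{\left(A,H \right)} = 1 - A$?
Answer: $-3278$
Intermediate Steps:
$Z = 18$ ($Z = 2 \left(\left(1 - 0\right) + 8\right) = 2 \left(\left(1 + 0\right) + 8\right) = 2 \left(1 + 8\right) = 2 \cdot 9 = 18$)
$\left(Z - 167\right) h = \left(18 - 167\right) 22 = \left(-149\right) 22 = -3278$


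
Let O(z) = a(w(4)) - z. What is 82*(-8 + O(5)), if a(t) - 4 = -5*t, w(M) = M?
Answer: -2378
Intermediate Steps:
a(t) = 4 - 5*t
O(z) = -16 - z (O(z) = (4 - 5*4) - z = (4 - 20) - z = -16 - z)
82*(-8 + O(5)) = 82*(-8 + (-16 - 1*5)) = 82*(-8 + (-16 - 5)) = 82*(-8 - 21) = 82*(-29) = -2378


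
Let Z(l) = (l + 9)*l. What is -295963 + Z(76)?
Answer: -289503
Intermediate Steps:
Z(l) = l*(9 + l) (Z(l) = (9 + l)*l = l*(9 + l))
-295963 + Z(76) = -295963 + 76*(9 + 76) = -295963 + 76*85 = -295963 + 6460 = -289503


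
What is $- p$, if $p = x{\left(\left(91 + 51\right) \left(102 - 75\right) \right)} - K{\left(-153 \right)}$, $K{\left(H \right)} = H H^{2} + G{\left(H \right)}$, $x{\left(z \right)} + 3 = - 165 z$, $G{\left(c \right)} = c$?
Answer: $-2949117$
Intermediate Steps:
$x{\left(z \right)} = -3 - 165 z$
$K{\left(H \right)} = H + H^{3}$ ($K{\left(H \right)} = H H^{2} + H = H^{3} + H = H + H^{3}$)
$p = 2949117$ ($p = \left(-3 - 165 \left(91 + 51\right) \left(102 - 75\right)\right) - \left(-153 + \left(-153\right)^{3}\right) = \left(-3 - 165 \cdot 142 \cdot 27\right) - \left(-153 - 3581577\right) = \left(-3 - 632610\right) - -3581730 = \left(-3 - 632610\right) + 3581730 = -632613 + 3581730 = 2949117$)
$- p = \left(-1\right) 2949117 = -2949117$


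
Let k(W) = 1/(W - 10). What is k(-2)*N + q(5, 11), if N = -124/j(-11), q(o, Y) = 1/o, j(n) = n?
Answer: -122/165 ≈ -0.73939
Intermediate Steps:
k(W) = 1/(-10 + W)
N = 124/11 (N = -124/(-11) = -124*(-1/11) = 124/11 ≈ 11.273)
k(-2)*N + q(5, 11) = (124/11)/(-10 - 2) + 1/5 = (124/11)/(-12) + 1/5 = -1/12*124/11 + 1/5 = -31/33 + 1/5 = -122/165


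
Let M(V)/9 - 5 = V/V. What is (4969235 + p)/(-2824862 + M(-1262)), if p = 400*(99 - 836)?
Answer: -4674435/2824808 ≈ -1.6548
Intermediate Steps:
M(V) = 54 (M(V) = 45 + 9*(V/V) = 45 + 9*1 = 45 + 9 = 54)
p = -294800 (p = 400*(-737) = -294800)
(4969235 + p)/(-2824862 + M(-1262)) = (4969235 - 294800)/(-2824862 + 54) = 4674435/(-2824808) = 4674435*(-1/2824808) = -4674435/2824808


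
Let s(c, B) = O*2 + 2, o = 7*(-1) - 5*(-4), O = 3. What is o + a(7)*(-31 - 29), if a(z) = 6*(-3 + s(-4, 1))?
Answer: -1787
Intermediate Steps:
o = 13 (o = -7 + 20 = 13)
s(c, B) = 8 (s(c, B) = 3*2 + 2 = 6 + 2 = 8)
a(z) = 30 (a(z) = 6*(-3 + 8) = 6*5 = 30)
o + a(7)*(-31 - 29) = 13 + 30*(-31 - 29) = 13 + 30*(-60) = 13 - 1800 = -1787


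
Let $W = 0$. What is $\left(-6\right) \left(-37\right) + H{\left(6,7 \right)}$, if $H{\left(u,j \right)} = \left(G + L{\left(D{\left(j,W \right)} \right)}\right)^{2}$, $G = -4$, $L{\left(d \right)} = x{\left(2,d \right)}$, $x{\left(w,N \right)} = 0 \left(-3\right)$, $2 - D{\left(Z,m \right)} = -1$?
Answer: $238$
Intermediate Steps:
$D{\left(Z,m \right)} = 3$ ($D{\left(Z,m \right)} = 2 - -1 = 2 + 1 = 3$)
$x{\left(w,N \right)} = 0$
$L{\left(d \right)} = 0$
$H{\left(u,j \right)} = 16$ ($H{\left(u,j \right)} = \left(-4 + 0\right)^{2} = \left(-4\right)^{2} = 16$)
$\left(-6\right) \left(-37\right) + H{\left(6,7 \right)} = \left(-6\right) \left(-37\right) + 16 = 222 + 16 = 238$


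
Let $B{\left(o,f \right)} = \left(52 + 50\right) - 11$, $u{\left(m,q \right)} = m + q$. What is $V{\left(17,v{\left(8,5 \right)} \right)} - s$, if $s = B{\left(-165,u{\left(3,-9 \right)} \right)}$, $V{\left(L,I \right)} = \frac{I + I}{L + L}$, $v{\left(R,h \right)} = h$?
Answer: $- \frac{1542}{17} \approx -90.706$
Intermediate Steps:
$B{\left(o,f \right)} = 91$ ($B{\left(o,f \right)} = 102 - 11 = 91$)
$V{\left(L,I \right)} = \frac{I}{L}$ ($V{\left(L,I \right)} = \frac{2 I}{2 L} = 2 I \frac{1}{2 L} = \frac{I}{L}$)
$s = 91$
$V{\left(17,v{\left(8,5 \right)} \right)} - s = \frac{5}{17} - 91 = - \frac{1542}{17}$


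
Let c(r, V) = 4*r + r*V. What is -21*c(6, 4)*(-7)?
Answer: 7056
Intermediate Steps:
c(r, V) = 4*r + V*r
-21*c(6, 4)*(-7) = -126*(4 + 4)*(-7) = -126*8*(-7) = -21*48*(-7) = -1008*(-7) = 7056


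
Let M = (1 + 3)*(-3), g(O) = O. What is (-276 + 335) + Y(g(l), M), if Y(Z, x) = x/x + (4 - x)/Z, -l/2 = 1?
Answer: 52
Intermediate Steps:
l = -2 (l = -2*1 = -2)
M = -12 (M = 4*(-3) = -12)
Y(Z, x) = 1 + (4 - x)/Z
(-276 + 335) + Y(g(l), M) = (-276 + 335) + (4 - 2 - 1*(-12))/(-2) = 59 - (4 - 2 + 12)/2 = 59 - ½*14 = 59 - 7 = 52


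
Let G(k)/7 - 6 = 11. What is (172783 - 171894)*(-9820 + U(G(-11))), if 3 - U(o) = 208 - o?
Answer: -8806434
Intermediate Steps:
G(k) = 119 (G(k) = 42 + 7*11 = 42 + 77 = 119)
U(o) = -205 + o (U(o) = 3 - (208 - o) = 3 + (-208 + o) = -205 + o)
(172783 - 171894)*(-9820 + U(G(-11))) = (172783 - 171894)*(-9820 + (-205 + 119)) = 889*(-9820 - 86) = 889*(-9906) = -8806434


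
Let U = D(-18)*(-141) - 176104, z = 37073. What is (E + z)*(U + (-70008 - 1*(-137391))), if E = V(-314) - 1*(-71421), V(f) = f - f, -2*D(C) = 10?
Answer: -11719087904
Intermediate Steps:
D(C) = -5 (D(C) = -½*10 = -5)
V(f) = 0
E = 71421 (E = 0 - 1*(-71421) = 0 + 71421 = 71421)
U = -175399 (U = -5*(-141) - 176104 = 705 - 176104 = -175399)
(E + z)*(U + (-70008 - 1*(-137391))) = (71421 + 37073)*(-175399 + (-70008 - 1*(-137391))) = 108494*(-175399 + (-70008 + 137391)) = 108494*(-175399 + 67383) = 108494*(-108016) = -11719087904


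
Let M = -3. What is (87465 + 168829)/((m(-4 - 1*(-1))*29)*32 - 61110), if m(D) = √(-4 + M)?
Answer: -559361655/133587871 - 59460208*I*√7/935115097 ≈ -4.1872 - 0.16823*I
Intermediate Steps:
m(D) = I*√7 (m(D) = √(-4 - 3) = √(-7) = I*√7)
(87465 + 168829)/((m(-4 - 1*(-1))*29)*32 - 61110) = (87465 + 168829)/(((I*√7)*29)*32 - 61110) = 256294/((29*I*√7)*32 - 61110) = 256294/(928*I*√7 - 61110) = 256294/(-61110 + 928*I*√7)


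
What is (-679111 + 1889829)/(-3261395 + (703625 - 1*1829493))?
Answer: -1210718/4387263 ≈ -0.27596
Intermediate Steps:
(-679111 + 1889829)/(-3261395 + (703625 - 1*1829493)) = 1210718/(-3261395 + (703625 - 1829493)) = 1210718/(-3261395 - 1125868) = 1210718/(-4387263) = 1210718*(-1/4387263) = -1210718/4387263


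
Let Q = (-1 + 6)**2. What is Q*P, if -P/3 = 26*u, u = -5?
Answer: 9750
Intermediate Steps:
Q = 25 (Q = 5**2 = 25)
P = 390 (P = -78*(-5) = -3*(-130) = 390)
Q*P = 25*390 = 9750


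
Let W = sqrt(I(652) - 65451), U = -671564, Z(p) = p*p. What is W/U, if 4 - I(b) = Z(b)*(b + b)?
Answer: -I*sqrt(554401063)/671564 ≈ -0.035061*I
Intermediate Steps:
Z(p) = p**2
I(b) = 4 - 2*b**3 (I(b) = 4 - b**2*(b + b) = 4 - b**2*2*b = 4 - 2*b**3)
W = I*sqrt(554401063) (W = sqrt((4 - 2*652**3) - 65451) = sqrt((4 - 2*277167808) - 65451) = sqrt((4 - 554335616) - 65451) = sqrt(-554335612 - 65451) = sqrt(-554401063) = I*sqrt(554401063) ≈ 23546.0*I)
W/U = (I*sqrt(554401063))/(-671564) = (I*sqrt(554401063))*(-1/671564) = -I*sqrt(554401063)/671564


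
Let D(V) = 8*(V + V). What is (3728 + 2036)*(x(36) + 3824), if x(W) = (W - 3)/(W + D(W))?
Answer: 1124134187/51 ≈ 2.2042e+7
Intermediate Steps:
D(V) = 16*V (D(V) = 8*(2*V) = 16*V)
x(W) = (-3 + W)/(17*W) (x(W) = (W - 3)/(W + 16*W) = (-3 + W)/((17*W)) = (-3 + W)*(1/(17*W)) = (-3 + W)/(17*W))
(3728 + 2036)*(x(36) + 3824) = (3728 + 2036)*((1/17)*(-3 + 36)/36 + 3824) = 5764*((1/17)*(1/36)*33 + 3824) = 5764*(11/204 + 3824) = 5764*(780107/204) = 1124134187/51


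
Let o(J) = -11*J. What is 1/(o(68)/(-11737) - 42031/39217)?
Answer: -41844539/42180321 ≈ -0.99204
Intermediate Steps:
1/(o(68)/(-11737) - 42031/39217) = 1/(-11*68/(-11737) - 42031/39217) = 1/(-748*(-1/11737) - 42031*1/39217) = 1/(68/1067 - 42031/39217) = 1/(-42180321/41844539) = -41844539/42180321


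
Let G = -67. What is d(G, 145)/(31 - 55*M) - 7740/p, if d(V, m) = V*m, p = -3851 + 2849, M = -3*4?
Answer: -731015/115397 ≈ -6.3348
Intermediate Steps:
M = -12
p = -1002
d(G, 145)/(31 - 55*M) - 7740/p = (-67*145)/(31 - 55*(-12)) - 7740/(-1002) = -9715/(31 + 660) - 7740*(-1/1002) = -9715/691 + 1290/167 = -731015/115397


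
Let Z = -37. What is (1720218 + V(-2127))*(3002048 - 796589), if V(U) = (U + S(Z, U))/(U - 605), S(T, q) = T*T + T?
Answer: 10364855331149289/2732 ≈ 3.7939e+12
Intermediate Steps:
S(T, q) = T + T**2 (S(T, q) = T**2 + T = T + T**2)
V(U) = (1332 + U)/(-605 + U) (V(U) = (U - 37*(1 - 37))/(U - 605) = (U - 37*(-36))/(-605 + U) = (U + 1332)/(-605 + U) = (1332 + U)/(-605 + U))
(1720218 + V(-2127))*(3002048 - 796589) = (1720218 + (1332 - 2127)/(-605 - 2127))*(3002048 - 796589) = (1720218 - 795/(-2732))*2205459 = (1720218 - 1/2732*(-795))*2205459 = (1720218 + 795/2732)*2205459 = (4699636371/2732)*2205459 = 10364855331149289/2732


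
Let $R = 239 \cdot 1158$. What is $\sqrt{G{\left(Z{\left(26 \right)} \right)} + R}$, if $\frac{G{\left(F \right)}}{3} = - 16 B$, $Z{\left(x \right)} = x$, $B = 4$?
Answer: $3 \sqrt{30730} \approx 525.9$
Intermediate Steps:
$R = 276762$
$G{\left(F \right)} = -192$ ($G{\left(F \right)} = 3 \left(\left(-16\right) 4\right) = 3 \left(-64\right) = -192$)
$\sqrt{G{\left(Z{\left(26 \right)} \right)} + R} = \sqrt{-192 + 276762} = \sqrt{276570} = 3 \sqrt{30730}$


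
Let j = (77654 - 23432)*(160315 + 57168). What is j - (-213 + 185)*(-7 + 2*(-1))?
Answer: 11792362974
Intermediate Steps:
j = 11792363226 (j = 54222*217483 = 11792363226)
j - (-213 + 185)*(-7 + 2*(-1)) = 11792363226 - (-213 + 185)*(-7 + 2*(-1)) = 11792363226 - (-28)*(-7 - 2) = 11792363226 - (-28)*(-9) = 11792363226 - 1*252 = 11792363226 - 252 = 11792362974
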